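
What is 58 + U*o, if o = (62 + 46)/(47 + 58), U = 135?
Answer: 1378/7 ≈ 196.86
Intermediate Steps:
o = 36/35 (o = 108/105 = 108*(1/105) = 36/35 ≈ 1.0286)
58 + U*o = 58 + 135*(36/35) = 58 + 972/7 = 1378/7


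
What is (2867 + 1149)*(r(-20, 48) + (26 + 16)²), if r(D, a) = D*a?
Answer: 3228864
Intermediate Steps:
(2867 + 1149)*(r(-20, 48) + (26 + 16)²) = (2867 + 1149)*(-20*48 + (26 + 16)²) = 4016*(-960 + 42²) = 4016*(-960 + 1764) = 4016*804 = 3228864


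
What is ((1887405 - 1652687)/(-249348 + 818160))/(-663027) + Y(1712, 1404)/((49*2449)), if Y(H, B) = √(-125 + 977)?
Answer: -117359/188568856962 + 2*√213/120001 ≈ 0.00024262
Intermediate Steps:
Y(H, B) = 2*√213 (Y(H, B) = √852 = 2*√213)
((1887405 - 1652687)/(-249348 + 818160))/(-663027) + Y(1712, 1404)/((49*2449)) = ((1887405 - 1652687)/(-249348 + 818160))/(-663027) + (2*√213)/((49*2449)) = (234718/568812)*(-1/663027) + (2*√213)/120001 = (234718*(1/568812))*(-1/663027) + (2*√213)*(1/120001) = (117359/284406)*(-1/663027) + 2*√213/120001 = -117359/188568856962 + 2*√213/120001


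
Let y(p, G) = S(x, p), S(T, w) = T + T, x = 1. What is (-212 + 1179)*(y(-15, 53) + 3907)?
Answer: 3780003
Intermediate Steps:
S(T, w) = 2*T
y(p, G) = 2 (y(p, G) = 2*1 = 2)
(-212 + 1179)*(y(-15, 53) + 3907) = (-212 + 1179)*(2 + 3907) = 967*3909 = 3780003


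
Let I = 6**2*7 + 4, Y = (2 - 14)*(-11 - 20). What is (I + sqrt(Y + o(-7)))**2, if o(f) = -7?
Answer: (256 + sqrt(365))**2 ≈ 75683.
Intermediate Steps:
Y = 372 (Y = -12*(-31) = 372)
I = 256 (I = 36*7 + 4 = 252 + 4 = 256)
(I + sqrt(Y + o(-7)))**2 = (256 + sqrt(372 - 7))**2 = (256 + sqrt(365))**2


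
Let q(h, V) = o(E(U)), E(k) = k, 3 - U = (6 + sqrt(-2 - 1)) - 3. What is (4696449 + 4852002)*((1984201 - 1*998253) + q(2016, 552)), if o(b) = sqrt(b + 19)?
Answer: 9414276166548 + 9548451*sqrt(19 - I*sqrt(3)) ≈ 9.4143e+12 - 1.8951e+6*I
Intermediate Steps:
U = -I*sqrt(3) (U = 3 - ((6 + sqrt(-2 - 1)) - 3) = 3 - ((6 + sqrt(-3)) - 3) = 3 - ((6 + I*sqrt(3)) - 3) = 3 - (3 + I*sqrt(3)) = 3 + (-3 - I*sqrt(3)) = -I*sqrt(3) ≈ -1.732*I)
o(b) = sqrt(19 + b)
q(h, V) = sqrt(19 - I*sqrt(3))
(4696449 + 4852002)*((1984201 - 1*998253) + q(2016, 552)) = (4696449 + 4852002)*((1984201 - 1*998253) + sqrt(19 - I*sqrt(3))) = 9548451*((1984201 - 998253) + sqrt(19 - I*sqrt(3))) = 9548451*(985948 + sqrt(19 - I*sqrt(3))) = 9414276166548 + 9548451*sqrt(19 - I*sqrt(3))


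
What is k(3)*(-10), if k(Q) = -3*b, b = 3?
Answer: 90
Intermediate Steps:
k(Q) = -9 (k(Q) = -3*3 = -9)
k(3)*(-10) = -9*(-10) = 90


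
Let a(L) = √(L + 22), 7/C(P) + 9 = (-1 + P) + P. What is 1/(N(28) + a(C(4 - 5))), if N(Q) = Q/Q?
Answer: -12/245 + 2*√771/245 ≈ 0.17769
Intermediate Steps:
C(P) = 7/(-10 + 2*P) (C(P) = 7/(-9 + ((-1 + P) + P)) = 7/(-9 + (-1 + 2*P)) = 7/(-10 + 2*P))
a(L) = √(22 + L)
N(Q) = 1
1/(N(28) + a(C(4 - 5))) = 1/(1 + √(22 + 7/(2*(-5 + (4 - 5))))) = 1/(1 + √(22 + 7/(2*(-5 - 1)))) = 1/(1 + √(22 + (7/2)/(-6))) = 1/(1 + √(22 + (7/2)*(-⅙))) = 1/(1 + √(22 - 7/12)) = 1/(1 + √(257/12)) = 1/(1 + √771/6)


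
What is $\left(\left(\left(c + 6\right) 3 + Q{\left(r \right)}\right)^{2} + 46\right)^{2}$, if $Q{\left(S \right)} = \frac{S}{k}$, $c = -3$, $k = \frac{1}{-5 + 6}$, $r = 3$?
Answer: $36100$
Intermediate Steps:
$k = 1$ ($k = 1^{-1} = 1$)
$Q{\left(S \right)} = S$ ($Q{\left(S \right)} = \frac{S}{1} = S 1 = S$)
$\left(\left(\left(c + 6\right) 3 + Q{\left(r \right)}\right)^{2} + 46\right)^{2} = \left(\left(\left(-3 + 6\right) 3 + 3\right)^{2} + 46\right)^{2} = \left(\left(3 \cdot 3 + 3\right)^{2} + 46\right)^{2} = \left(\left(9 + 3\right)^{2} + 46\right)^{2} = \left(12^{2} + 46\right)^{2} = \left(144 + 46\right)^{2} = 190^{2} = 36100$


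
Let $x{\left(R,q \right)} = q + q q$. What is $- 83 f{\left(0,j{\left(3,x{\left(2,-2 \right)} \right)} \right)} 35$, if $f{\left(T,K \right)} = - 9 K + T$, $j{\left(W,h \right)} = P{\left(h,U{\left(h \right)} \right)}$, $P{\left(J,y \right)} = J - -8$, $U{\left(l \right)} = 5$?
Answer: $261450$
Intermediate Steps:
$P{\left(J,y \right)} = 8 + J$ ($P{\left(J,y \right)} = J + 8 = 8 + J$)
$x{\left(R,q \right)} = q + q^{2}$
$j{\left(W,h \right)} = 8 + h$
$f{\left(T,K \right)} = T - 9 K$
$- 83 f{\left(0,j{\left(3,x{\left(2,-2 \right)} \right)} \right)} 35 = - 83 \left(0 - 9 \left(8 - 2 \left(1 - 2\right)\right)\right) 35 = - 83 \left(0 - 9 \left(8 - -2\right)\right) 35 = - 83 \left(0 - 9 \left(8 + 2\right)\right) 35 = - 83 \left(0 - 90\right) 35 = \left(-83\right) \left(-90\right) 35 = 7470 \cdot 35 = 261450$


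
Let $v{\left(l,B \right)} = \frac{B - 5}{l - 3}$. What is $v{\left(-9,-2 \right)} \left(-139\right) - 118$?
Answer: $- \frac{2389}{12} \approx -199.08$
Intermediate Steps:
$v{\left(l,B \right)} = \frac{-5 + B}{-3 + l}$
$v{\left(-9,-2 \right)} \left(-139\right) - 118 = \frac{-5 - 2}{-3 - 9} \left(-139\right) - 118 = \frac{1}{-12} \left(-7\right) \left(-139\right) - 118 = \left(- \frac{1}{12}\right) \left(-7\right) \left(-139\right) - 118 = \frac{7}{12} \left(-139\right) - 118 = - \frac{973}{12} - 118 = - \frac{2389}{12}$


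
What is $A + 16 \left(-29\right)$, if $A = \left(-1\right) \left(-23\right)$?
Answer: $-441$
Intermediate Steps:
$A = 23$
$A + 16 \left(-29\right) = 23 + 16 \left(-29\right) = 23 - 464 = -441$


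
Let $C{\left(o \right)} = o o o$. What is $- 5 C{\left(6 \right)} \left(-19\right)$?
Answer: $20520$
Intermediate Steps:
$C{\left(o \right)} = o^{3}$ ($C{\left(o \right)} = o^{2} o = o^{3}$)
$- 5 C{\left(6 \right)} \left(-19\right) = - 5 \cdot 6^{3} \left(-19\right) = \left(-5\right) 216 \left(-19\right) = \left(-1080\right) \left(-19\right) = 20520$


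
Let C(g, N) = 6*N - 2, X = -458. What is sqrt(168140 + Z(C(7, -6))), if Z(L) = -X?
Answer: sqrt(168598) ≈ 410.61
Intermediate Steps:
C(g, N) = -2 + 6*N
Z(L) = 458 (Z(L) = -1*(-458) = 458)
sqrt(168140 + Z(C(7, -6))) = sqrt(168140 + 458) = sqrt(168598)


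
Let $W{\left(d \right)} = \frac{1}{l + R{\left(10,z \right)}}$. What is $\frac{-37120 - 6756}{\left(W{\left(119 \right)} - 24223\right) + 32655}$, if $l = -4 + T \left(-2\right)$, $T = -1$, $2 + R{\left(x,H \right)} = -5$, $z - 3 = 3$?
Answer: $- \frac{56412}{10841} \approx -5.2036$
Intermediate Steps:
$z = 6$ ($z = 3 + 3 = 6$)
$R{\left(x,H \right)} = -7$ ($R{\left(x,H \right)} = -2 - 5 = -7$)
$l = -2$ ($l = -4 - -2 = -4 + 2 = -2$)
$W{\left(d \right)} = - \frac{1}{9}$ ($W{\left(d \right)} = \frac{1}{-2 - 7} = \frac{1}{-9} = - \frac{1}{9}$)
$\frac{-37120 - 6756}{\left(W{\left(119 \right)} - 24223\right) + 32655} = \frac{-37120 - 6756}{\left(- \frac{1}{9} - 24223\right) + 32655} = - \frac{43876}{\left(- \frac{1}{9} - 24223\right) + 32655} = - \frac{43876}{- \frac{218008}{9} + 32655} = - \frac{43876}{\frac{75887}{9}} = \left(-43876\right) \frac{9}{75887} = - \frac{56412}{10841}$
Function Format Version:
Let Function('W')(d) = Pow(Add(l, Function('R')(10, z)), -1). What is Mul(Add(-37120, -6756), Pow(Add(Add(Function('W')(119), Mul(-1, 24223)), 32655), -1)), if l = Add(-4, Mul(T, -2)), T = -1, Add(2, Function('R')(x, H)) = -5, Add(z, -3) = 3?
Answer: Rational(-56412, 10841) ≈ -5.2036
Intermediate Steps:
z = 6 (z = Add(3, 3) = 6)
Function('R')(x, H) = -7 (Function('R')(x, H) = Add(-2, -5) = -7)
l = -2 (l = Add(-4, Mul(-1, -2)) = Add(-4, 2) = -2)
Function('W')(d) = Rational(-1, 9) (Function('W')(d) = Pow(Add(-2, -7), -1) = Pow(-9, -1) = Rational(-1, 9))
Mul(Add(-37120, -6756), Pow(Add(Add(Function('W')(119), Mul(-1, 24223)), 32655), -1)) = Mul(Add(-37120, -6756), Pow(Add(Add(Rational(-1, 9), Mul(-1, 24223)), 32655), -1)) = Mul(-43876, Pow(Add(Add(Rational(-1, 9), -24223), 32655), -1)) = Mul(-43876, Pow(Add(Rational(-218008, 9), 32655), -1)) = Mul(-43876, Pow(Rational(75887, 9), -1)) = Mul(-43876, Rational(9, 75887)) = Rational(-56412, 10841)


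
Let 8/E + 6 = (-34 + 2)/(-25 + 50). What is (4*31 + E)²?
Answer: 125081856/8281 ≈ 15105.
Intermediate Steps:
E = -100/91 (E = 8/(-6 + (-34 + 2)/(-25 + 50)) = 8/(-6 - 32/25) = 8/(-182/25) = 8*(-25/182) = -100/91 ≈ -1.0989)
(4*31 + E)² = (4*31 - 100/91)² = (124 - 100/91)² = (11184/91)² = 125081856/8281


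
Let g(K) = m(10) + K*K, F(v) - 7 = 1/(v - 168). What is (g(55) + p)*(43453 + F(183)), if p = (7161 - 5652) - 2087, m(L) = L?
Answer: 533906919/5 ≈ 1.0678e+8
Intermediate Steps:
F(v) = 7 + 1/(-168 + v) (F(v) = 7 + 1/(v - 168) = 7 + 1/(-168 + v))
p = -578 (p = 1509 - 2087 = -578)
g(K) = 10 + K² (g(K) = 10 + K*K = 10 + K²)
(g(55) + p)*(43453 + F(183)) = ((10 + 55²) - 578)*(43453 + (-1175 + 7*183)/(-168 + 183)) = ((10 + 3025) - 578)*(43453 + (-1175 + 1281)/15) = (3035 - 578)*(43453 + (1/15)*106) = 2457*(43453 + 106/15) = 2457*(651901/15) = 533906919/5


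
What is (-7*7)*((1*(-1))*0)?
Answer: 0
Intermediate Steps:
(-7*7)*((1*(-1))*0) = -(-49)*0 = -49*0 = 0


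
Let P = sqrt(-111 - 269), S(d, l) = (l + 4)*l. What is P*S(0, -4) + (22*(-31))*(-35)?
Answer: 23870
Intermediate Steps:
S(d, l) = l*(4 + l) (S(d, l) = (4 + l)*l = l*(4 + l))
P = 2*I*sqrt(95) (P = sqrt(-380) = 2*I*sqrt(95) ≈ 19.494*I)
P*S(0, -4) + (22*(-31))*(-35) = (2*I*sqrt(95))*(-4*(4 - 4)) + (22*(-31))*(-35) = (2*I*sqrt(95))*(-4*0) - 682*(-35) = (2*I*sqrt(95))*0 + 23870 = 0 + 23870 = 23870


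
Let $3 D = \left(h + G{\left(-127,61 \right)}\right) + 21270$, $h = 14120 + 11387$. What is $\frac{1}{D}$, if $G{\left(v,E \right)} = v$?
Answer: $\frac{1}{15550} \approx 6.4309 \cdot 10^{-5}$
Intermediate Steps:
$h = 25507$
$D = 15550$ ($D = \frac{\left(25507 - 127\right) + 21270}{3} = \frac{25380 + 21270}{3} = \frac{1}{3} \cdot 46650 = 15550$)
$\frac{1}{D} = \frac{1}{15550}$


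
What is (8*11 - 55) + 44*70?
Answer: 3113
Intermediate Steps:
(8*11 - 55) + 44*70 = (88 - 55) + 3080 = 33 + 3080 = 3113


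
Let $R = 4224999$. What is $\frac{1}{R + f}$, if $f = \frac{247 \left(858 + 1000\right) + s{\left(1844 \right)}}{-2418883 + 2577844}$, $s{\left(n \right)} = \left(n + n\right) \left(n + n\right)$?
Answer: $\frac{158961}{671624126309} \approx 2.3668 \cdot 10^{-7}$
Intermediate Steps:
$s{\left(n \right)} = 4 n^{2}$ ($s{\left(n \right)} = 2 n 2 n = 4 n^{2}$)
$f = \frac{14060270}{158961}$ ($f = \frac{247 \left(858 + 1000\right) + 4 \cdot 1844^{2}}{-2418883 + 2577844} = \frac{247 \cdot 1858 + 4 \cdot 3400336}{158961} = \left(458926 + 13601344\right) \frac{1}{158961} = 14060270 \cdot \frac{1}{158961} = \frac{14060270}{158961} \approx 88.451$)
$\frac{1}{R + f} = \frac{1}{4224999 + \frac{14060270}{158961}} = \frac{1}{\frac{671624126309}{158961}} = \frac{158961}{671624126309}$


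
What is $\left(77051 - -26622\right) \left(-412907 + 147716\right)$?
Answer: $-27493146543$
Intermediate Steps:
$\left(77051 - -26622\right) \left(-412907 + 147716\right) = \left(77051 + 26622\right) \left(-265191\right) = 103673 \left(-265191\right) = -27493146543$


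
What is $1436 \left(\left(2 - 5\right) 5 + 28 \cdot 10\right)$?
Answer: $380540$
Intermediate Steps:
$1436 \left(\left(2 - 5\right) 5 + 28 \cdot 10\right) = 1436 \left(\left(-3\right) 5 + 280\right) = 1436 \left(-15 + 280\right) = 1436 \cdot 265 = 380540$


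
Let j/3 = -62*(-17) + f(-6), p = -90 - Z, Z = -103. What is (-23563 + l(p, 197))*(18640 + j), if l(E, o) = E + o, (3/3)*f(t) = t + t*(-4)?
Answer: -510403168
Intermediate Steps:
p = 13 (p = -90 - 1*(-103) = -90 + 103 = 13)
f(t) = -3*t (f(t) = t + t*(-4) = t - 4*t = -3*t)
j = 3216 (j = 3*(-62*(-17) - 3*(-6)) = 3*(1054 + 18) = 3*1072 = 3216)
(-23563 + l(p, 197))*(18640 + j) = (-23563 + (13 + 197))*(18640 + 3216) = (-23563 + 210)*21856 = -23353*21856 = -510403168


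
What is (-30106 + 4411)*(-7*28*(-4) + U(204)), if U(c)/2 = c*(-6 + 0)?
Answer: 42756480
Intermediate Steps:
U(c) = -12*c (U(c) = 2*(c*(-6 + 0)) = 2*(c*(-6)) = 2*(-6*c) = -12*c)
(-30106 + 4411)*(-7*28*(-4) + U(204)) = (-30106 + 4411)*(-7*28*(-4) - 12*204) = -25695*(-196*(-4) - 2448) = -25695*(784 - 2448) = -25695*(-1664) = 42756480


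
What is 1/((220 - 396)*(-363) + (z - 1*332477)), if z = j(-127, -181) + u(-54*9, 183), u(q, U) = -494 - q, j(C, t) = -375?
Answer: -1/268972 ≈ -3.7179e-6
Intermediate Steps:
z = -383 (z = -375 + (-494 - (-54)*9) = -375 + (-494 - 1*(-486)) = -375 + (-494 + 486) = -375 - 8 = -383)
1/((220 - 396)*(-363) + (z - 1*332477)) = 1/((220 - 396)*(-363) + (-383 - 1*332477)) = 1/(-176*(-363) + (-383 - 332477)) = 1/(63888 - 332860) = 1/(-268972) = -1/268972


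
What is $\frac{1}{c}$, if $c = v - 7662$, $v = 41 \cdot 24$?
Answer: $- \frac{1}{6678} \approx -0.00014975$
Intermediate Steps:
$v = 984$
$c = -6678$ ($c = 984 - 7662 = -6678$)
$\frac{1}{c} = \frac{1}{-6678} = - \frac{1}{6678}$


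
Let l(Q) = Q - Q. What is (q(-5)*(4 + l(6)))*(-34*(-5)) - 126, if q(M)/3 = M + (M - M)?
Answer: -10326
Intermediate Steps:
l(Q) = 0
q(M) = 3*M (q(M) = 3*(M + (M - M)) = 3*(M + 0) = 3*M)
(q(-5)*(4 + l(6)))*(-34*(-5)) - 126 = ((3*(-5))*(4 + 0))*(-34*(-5)) - 126 = -15*4*170 - 126 = -60*170 - 126 = -10200 - 126 = -10326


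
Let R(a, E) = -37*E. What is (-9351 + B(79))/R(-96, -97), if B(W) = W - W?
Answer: -9351/3589 ≈ -2.6055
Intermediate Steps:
B(W) = 0
(-9351 + B(79))/R(-96, -97) = (-9351 + 0)/((-37*(-97))) = -9351/3589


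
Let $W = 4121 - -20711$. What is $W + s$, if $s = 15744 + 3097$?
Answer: $43673$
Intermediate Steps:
$W = 24832$ ($W = 4121 + 20711 = 24832$)
$s = 18841$
$W + s = 24832 + 18841 = 43673$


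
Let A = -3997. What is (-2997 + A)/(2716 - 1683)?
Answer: -6994/1033 ≈ -6.7706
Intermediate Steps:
(-2997 + A)/(2716 - 1683) = (-2997 - 3997)/(2716 - 1683) = -6994/1033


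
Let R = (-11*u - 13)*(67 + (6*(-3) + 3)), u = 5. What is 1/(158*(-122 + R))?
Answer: -1/577964 ≈ -1.7302e-6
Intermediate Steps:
R = -3536 (R = (-11*5 - 13)*(67 + (6*(-3) + 3)) = (-55 - 13)*(67 + (-18 + 3)) = -68*(67 - 15) = -68*52 = -3536)
1/(158*(-122 + R)) = 1/(158*(-122 - 3536)) = 1/(158*(-3658)) = 1/(-577964) = -1/577964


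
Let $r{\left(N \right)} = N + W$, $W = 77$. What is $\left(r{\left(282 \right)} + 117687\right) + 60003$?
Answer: $178049$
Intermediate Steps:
$r{\left(N \right)} = 77 + N$ ($r{\left(N \right)} = N + 77 = 77 + N$)
$\left(r{\left(282 \right)} + 117687\right) + 60003 = \left(\left(77 + 282\right) + 117687\right) + 60003 = \left(359 + 117687\right) + 60003 = 118046 + 60003 = 178049$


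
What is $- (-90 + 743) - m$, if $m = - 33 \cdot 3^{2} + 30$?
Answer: $-386$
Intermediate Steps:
$m = -267$ ($m = \left(-33\right) 9 + 30 = -297 + 30 = -267$)
$- (-90 + 743) - m = - (-90 + 743) - -267 = \left(-1\right) 653 + 267 = -653 + 267 = -386$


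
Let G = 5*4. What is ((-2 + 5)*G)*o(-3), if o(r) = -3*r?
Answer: 540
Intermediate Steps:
G = 20
((-2 + 5)*G)*o(-3) = ((-2 + 5)*20)*(-3*(-3)) = (3*20)*9 = 60*9 = 540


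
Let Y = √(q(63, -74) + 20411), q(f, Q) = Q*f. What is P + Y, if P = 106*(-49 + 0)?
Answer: -5194 + √15749 ≈ -5068.5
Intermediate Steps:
P = -5194 (P = 106*(-49) = -5194)
Y = √15749 (Y = √(-74*63 + 20411) = √(-4662 + 20411) = √15749 ≈ 125.49)
P + Y = -5194 + √15749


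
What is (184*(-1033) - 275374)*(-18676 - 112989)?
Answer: 61282947590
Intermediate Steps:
(184*(-1033) - 275374)*(-18676 - 112989) = (-190072 - 275374)*(-131665) = -465446*(-131665) = 61282947590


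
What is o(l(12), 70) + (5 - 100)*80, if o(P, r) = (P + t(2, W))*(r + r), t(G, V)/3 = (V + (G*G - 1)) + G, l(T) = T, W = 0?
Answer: -3820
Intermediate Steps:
t(G, V) = -3 + 3*G + 3*V + 3*G² (t(G, V) = 3*((V + (G*G - 1)) + G) = 3*((V + (G² - 1)) + G) = 3*((V + (-1 + G²)) + G) = 3*((-1 + V + G²) + G) = 3*(-1 + G + V + G²) = -3 + 3*G + 3*V + 3*G²)
o(P, r) = 2*r*(15 + P) (o(P, r) = (P + (-3 + 3*2 + 3*0 + 3*2²))*(r + r) = (P + (-3 + 6 + 0 + 3*4))*(2*r) = (P + (-3 + 6 + 0 + 12))*(2*r) = (P + 15)*(2*r) = (15 + P)*(2*r) = 2*r*(15 + P))
o(l(12), 70) + (5 - 100)*80 = 2*70*(15 + 12) + (5 - 100)*80 = 2*70*27 - 95*80 = 3780 - 7600 = -3820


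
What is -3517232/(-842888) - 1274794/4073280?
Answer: 828260137243/214582427040 ≈ 3.8599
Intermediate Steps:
-3517232/(-842888) - 1274794/4073280 = -3517232*(-1/842888) - 1274794*1/4073280 = 439654/105361 - 637397/2036640 = 828260137243/214582427040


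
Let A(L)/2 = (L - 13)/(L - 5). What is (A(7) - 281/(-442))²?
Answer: 5621641/195364 ≈ 28.775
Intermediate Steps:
A(L) = 2*(-13 + L)/(-5 + L) (A(L) = 2*((L - 13)/(L - 5)) = 2*((-13 + L)/(-5 + L)) = 2*(-13 + L)/(-5 + L))
(A(7) - 281/(-442))² = (2*(-13 + 7)/(-5 + 7) - 281/(-442))² = (2*(-6)/2 - 281*(-1/442))² = (2*(½)*(-6) + 281/442)² = (-6 + 281/442)² = (-2371/442)² = 5621641/195364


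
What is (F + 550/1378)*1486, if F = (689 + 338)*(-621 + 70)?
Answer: -579375021308/689 ≈ -8.4089e+8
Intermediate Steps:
F = -565877 (F = 1027*(-551) = -565877)
(F + 550/1378)*1486 = (-565877 + 550/1378)*1486 = (-565877 + 550*(1/1378))*1486 = (-565877 + 275/689)*1486 = -389888978/689*1486 = -579375021308/689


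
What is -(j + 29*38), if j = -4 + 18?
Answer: -1116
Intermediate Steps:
j = 14
-(j + 29*38) = -(14 + 29*38) = -(14 + 1102) = -1*1116 = -1116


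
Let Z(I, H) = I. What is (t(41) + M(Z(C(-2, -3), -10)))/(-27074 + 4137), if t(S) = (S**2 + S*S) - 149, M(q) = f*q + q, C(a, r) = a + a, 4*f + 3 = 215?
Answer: -2997/22937 ≈ -0.13066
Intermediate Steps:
f = 53 (f = -3/4 + (1/4)*215 = -3/4 + 215/4 = 53)
C(a, r) = 2*a
M(q) = 54*q (M(q) = 53*q + q = 54*q)
t(S) = -149 + 2*S**2 (t(S) = (S**2 + S**2) - 149 = 2*S**2 - 149 = -149 + 2*S**2)
(t(41) + M(Z(C(-2, -3), -10)))/(-27074 + 4137) = ((-149 + 2*41**2) + 54*(2*(-2)))/(-27074 + 4137) = ((-149 + 2*1681) + 54*(-4))/(-22937) = ((-149 + 3362) - 216)*(-1/22937) = (3213 - 216)*(-1/22937) = 2997*(-1/22937) = -2997/22937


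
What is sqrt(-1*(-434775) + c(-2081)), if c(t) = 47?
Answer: sqrt(434822) ≈ 659.41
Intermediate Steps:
sqrt(-1*(-434775) + c(-2081)) = sqrt(-1*(-434775) + 47) = sqrt(434775 + 47) = sqrt(434822)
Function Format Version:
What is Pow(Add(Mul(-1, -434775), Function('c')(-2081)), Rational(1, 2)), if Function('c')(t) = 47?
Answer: Pow(434822, Rational(1, 2)) ≈ 659.41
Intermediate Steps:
Pow(Add(Mul(-1, -434775), Function('c')(-2081)), Rational(1, 2)) = Pow(Add(Mul(-1, -434775), 47), Rational(1, 2)) = Pow(Add(434775, 47), Rational(1, 2)) = Pow(434822, Rational(1, 2))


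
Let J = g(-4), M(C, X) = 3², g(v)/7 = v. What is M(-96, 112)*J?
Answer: -252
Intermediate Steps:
g(v) = 7*v
M(C, X) = 9
J = -28 (J = 7*(-4) = -28)
M(-96, 112)*J = 9*(-28) = -252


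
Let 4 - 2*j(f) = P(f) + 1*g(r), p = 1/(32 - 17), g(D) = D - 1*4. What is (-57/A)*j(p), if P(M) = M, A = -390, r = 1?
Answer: 38/75 ≈ 0.50667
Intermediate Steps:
g(D) = -4 + D (g(D) = D - 4 = -4 + D)
p = 1/15 ≈ 0.066667
j(f) = 7/2 - f/2 (j(f) = 2 - (f + 1*(-4 + 1))/2 = 2 - (f + 1*(-3))/2 = 2 - (f - 3)/2 = 2 - (-3 + f)/2 = 2 + (3/2 - f/2) = 7/2 - f/2)
(-57/A)*j(p) = (-57/(-390))*(7/2 - ½*1/15) = (-57*(-1/390))*(7/2 - 1/30) = (19/130)*(52/15) = 38/75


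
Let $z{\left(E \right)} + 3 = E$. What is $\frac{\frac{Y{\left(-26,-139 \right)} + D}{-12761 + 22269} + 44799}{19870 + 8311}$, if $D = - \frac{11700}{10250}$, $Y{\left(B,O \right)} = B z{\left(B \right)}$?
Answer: $\frac{21829919299}{13732178585} \approx 1.5897$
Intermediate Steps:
$z{\left(E \right)} = -3 + E$
$Y{\left(B,O \right)} = B \left(-3 + B\right)$
$D = - \frac{234}{205}$ ($D = \left(-11700\right) \frac{1}{10250} = - \frac{234}{205} \approx -1.1415$)
$\frac{\frac{Y{\left(-26,-139 \right)} + D}{-12761 + 22269} + 44799}{19870 + 8311} = \frac{\frac{- 26 \left(-3 - 26\right) - \frac{234}{205}}{-12761 + 22269} + 44799}{19870 + 8311} = \frac{\frac{\left(-26\right) \left(-29\right) - \frac{234}{205}}{9508} + 44799}{28181} = \left(\left(754 - \frac{234}{205}\right) \frac{1}{9508} + 44799\right) \frac{1}{28181} = \left(\frac{154336}{205} \cdot \frac{1}{9508} + 44799\right) \frac{1}{28181} = \left(\frac{38584}{487285} + 44799\right) \frac{1}{28181} = \frac{21829919299}{487285} \cdot \frac{1}{28181} = \frac{21829919299}{13732178585}$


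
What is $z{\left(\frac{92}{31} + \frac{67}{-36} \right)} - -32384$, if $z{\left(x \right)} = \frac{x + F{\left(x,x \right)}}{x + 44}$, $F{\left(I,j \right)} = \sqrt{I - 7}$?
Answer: $\frac{1630179411}{50339} + \frac{6 i \sqrt{203887}}{50339} \approx 32384.0 + 0.05382 i$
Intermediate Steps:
$F{\left(I,j \right)} = \sqrt{-7 + I}$
$z{\left(x \right)} = \frac{x + \sqrt{-7 + x}}{44 + x}$ ($z{\left(x \right)} = \frac{x + \sqrt{-7 + x}}{x + 44} = \frac{x + \sqrt{-7 + x}}{44 + x}$)
$z{\left(\frac{92}{31} + \frac{67}{-36} \right)} - -32384 = \frac{\left(\frac{92}{31} + \frac{67}{-36}\right) + \sqrt{-7 + \left(\frac{92}{31} + \frac{67}{-36}\right)}}{44 + \left(\frac{92}{31} + \frac{67}{-36}\right)} - -32384 = \frac{\left(92 \cdot \frac{1}{31} + 67 \left(- \frac{1}{36}\right)\right) + \sqrt{-7 + \left(92 \cdot \frac{1}{31} + 67 \left(- \frac{1}{36}\right)\right)}}{44 + \left(92 \cdot \frac{1}{31} + 67 \left(- \frac{1}{36}\right)\right)} + 32384 = \frac{\left(\frac{92}{31} - \frac{67}{36}\right) + \sqrt{-7 + \left(\frac{92}{31} - \frac{67}{36}\right)}}{44 + \left(\frac{92}{31} - \frac{67}{36}\right)} + 32384 = \frac{\frac{1235}{1116} + \sqrt{-7 + \frac{1235}{1116}}}{44 + \frac{1235}{1116}} + 32384 = \frac{\frac{1235}{1116} + \sqrt{- \frac{6577}{1116}}}{\frac{50339}{1116}} + 32384 = \frac{1116 \left(\frac{1235}{1116} + \frac{i \sqrt{203887}}{186}\right)}{50339} + 32384 = \left(\frac{1235}{50339} + \frac{6 i \sqrt{203887}}{50339}\right) + 32384 = \frac{1630179411}{50339} + \frac{6 i \sqrt{203887}}{50339}$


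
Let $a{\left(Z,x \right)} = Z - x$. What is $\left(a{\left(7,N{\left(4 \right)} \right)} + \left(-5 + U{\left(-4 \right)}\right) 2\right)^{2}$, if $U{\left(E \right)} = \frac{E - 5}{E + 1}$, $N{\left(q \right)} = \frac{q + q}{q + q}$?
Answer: $4$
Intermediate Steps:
$N{\left(q \right)} = 1$ ($N{\left(q \right)} = \frac{2 q}{2 q} = 2 q \frac{1}{2 q} = 1$)
$U{\left(E \right)} = \frac{-5 + E}{1 + E}$
$\left(a{\left(7,N{\left(4 \right)} \right)} + \left(-5 + U{\left(-4 \right)}\right) 2\right)^{2} = \left(\left(7 - 1\right) + \left(-5 + \frac{-5 - 4}{1 - 4}\right) 2\right)^{2} = \left(\left(7 - 1\right) + \left(-5 + \frac{1}{-3} \left(-9\right)\right) 2\right)^{2} = \left(6 + \left(-5 - -3\right) 2\right)^{2} = \left(6 + \left(-5 + 3\right) 2\right)^{2} = \left(6 - 4\right)^{2} = 2^{2} = 4$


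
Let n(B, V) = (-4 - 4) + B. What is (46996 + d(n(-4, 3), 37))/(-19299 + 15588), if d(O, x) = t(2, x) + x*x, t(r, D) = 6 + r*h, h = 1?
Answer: -48373/3711 ≈ -13.035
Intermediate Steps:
n(B, V) = -8 + B
t(r, D) = 6 + r (t(r, D) = 6 + r*1 = 6 + r)
d(O, x) = 8 + x² (d(O, x) = (6 + 2) + x*x = 8 + x²)
(46996 + d(n(-4, 3), 37))/(-19299 + 15588) = (46996 + (8 + 37²))/(-19299 + 15588) = (46996 + (8 + 1369))/(-3711) = (46996 + 1377)*(-1/3711) = 48373*(-1/3711) = -48373/3711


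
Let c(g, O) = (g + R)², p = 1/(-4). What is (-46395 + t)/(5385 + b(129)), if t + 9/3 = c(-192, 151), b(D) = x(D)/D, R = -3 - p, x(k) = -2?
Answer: -17482983/11114608 ≈ -1.5730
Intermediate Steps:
p = -¼ ≈ -0.25000
R = -11/4 (R = -3 - 1*(-¼) = -3 + ¼ = -11/4 ≈ -2.7500)
b(D) = -2/D
c(g, O) = (-11/4 + g)² (c(g, O) = (g - 11/4)² = (-11/4 + g)²)
t = 606793/16 (t = -3 + (-11 + 4*(-192))²/16 = -3 + (-11 - 768)²/16 = -3 + (1/16)*(-779)² = -3 + (1/16)*606841 = -3 + 606841/16 = 606793/16 ≈ 37925.)
(-46395 + t)/(5385 + b(129)) = (-46395 + 606793/16)/(5385 - 2/129) = -135527/(16*(5385 - 2*1/129)) = -135527/(16*(5385 - 2/129)) = -135527/(16*694663/129) = -135527/16*129/694663 = -17482983/11114608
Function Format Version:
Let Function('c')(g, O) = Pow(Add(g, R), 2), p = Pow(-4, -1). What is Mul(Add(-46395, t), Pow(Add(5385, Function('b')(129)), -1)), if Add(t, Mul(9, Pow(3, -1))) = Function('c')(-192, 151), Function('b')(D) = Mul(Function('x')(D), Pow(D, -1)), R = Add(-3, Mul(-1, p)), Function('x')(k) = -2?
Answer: Rational(-17482983, 11114608) ≈ -1.5730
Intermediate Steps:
p = Rational(-1, 4) ≈ -0.25000
R = Rational(-11, 4) (R = Add(-3, Mul(-1, Rational(-1, 4))) = Add(-3, Rational(1, 4)) = Rational(-11, 4) ≈ -2.7500)
Function('b')(D) = Mul(-2, Pow(D, -1))
Function('c')(g, O) = Pow(Add(Rational(-11, 4), g), 2) (Function('c')(g, O) = Pow(Add(g, Rational(-11, 4)), 2) = Pow(Add(Rational(-11, 4), g), 2))
t = Rational(606793, 16) (t = Add(-3, Mul(Rational(1, 16), Pow(Add(-11, Mul(4, -192)), 2))) = Add(-3, Mul(Rational(1, 16), Pow(Add(-11, -768), 2))) = Add(-3, Mul(Rational(1, 16), Pow(-779, 2))) = Add(-3, Mul(Rational(1, 16), 606841)) = Add(-3, Rational(606841, 16)) = Rational(606793, 16) ≈ 37925.)
Mul(Add(-46395, t), Pow(Add(5385, Function('b')(129)), -1)) = Mul(Add(-46395, Rational(606793, 16)), Pow(Add(5385, Mul(-2, Pow(129, -1))), -1)) = Mul(Rational(-135527, 16), Pow(Add(5385, Mul(-2, Rational(1, 129))), -1)) = Mul(Rational(-135527, 16), Pow(Add(5385, Rational(-2, 129)), -1)) = Mul(Rational(-135527, 16), Pow(Rational(694663, 129), -1)) = Mul(Rational(-135527, 16), Rational(129, 694663)) = Rational(-17482983, 11114608)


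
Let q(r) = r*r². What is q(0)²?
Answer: 0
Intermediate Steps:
q(r) = r³
q(0)² = (0³)² = 0² = 0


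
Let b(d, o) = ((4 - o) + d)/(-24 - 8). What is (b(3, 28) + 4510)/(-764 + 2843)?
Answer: 144341/66528 ≈ 2.1696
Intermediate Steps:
b(d, o) = -⅛ - d/32 + o/32 (b(d, o) = (4 + d - o)/(-32) = (4 + d - o)*(-1/32) = -⅛ - d/32 + o/32)
(b(3, 28) + 4510)/(-764 + 2843) = ((-⅛ - 1/32*3 + (1/32)*28) + 4510)/(-764 + 2843) = ((-⅛ - 3/32 + 7/8) + 4510)/2079 = (21/32 + 4510)*(1/2079) = (144341/32)*(1/2079) = 144341/66528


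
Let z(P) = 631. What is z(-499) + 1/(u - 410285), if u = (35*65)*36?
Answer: 207210934/328385 ≈ 631.00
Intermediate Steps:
u = 81900 (u = 2275*36 = 81900)
z(-499) + 1/(u - 410285) = 631 + 1/(81900 - 410285) = 631 + 1/(-328385) = 631 - 1/328385 = 207210934/328385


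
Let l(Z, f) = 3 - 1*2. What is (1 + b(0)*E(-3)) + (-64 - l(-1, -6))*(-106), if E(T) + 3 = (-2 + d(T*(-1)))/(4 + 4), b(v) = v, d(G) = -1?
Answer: 6891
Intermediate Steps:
E(T) = -27/8 (E(T) = -3 + (-2 - 1)/(4 + 4) = -3 - 3/8 = -27/8)
l(Z, f) = 1 (l(Z, f) = 3 - 2 = 1)
(1 + b(0)*E(-3)) + (-64 - l(-1, -6))*(-106) = (1 + 0*(-27/8)) + (-64 - 1*1)*(-106) = (1 + 0) + (-64 - 1)*(-106) = 1 - 65*(-106) = 1 + 6890 = 6891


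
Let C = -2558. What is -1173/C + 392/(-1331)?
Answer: 558527/3404698 ≈ 0.16405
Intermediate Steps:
-1173/C + 392/(-1331) = -1173/(-2558) + 392/(-1331) = -1173*(-1/2558) + 392*(-1/1331) = 1173/2558 - 392/1331 = 558527/3404698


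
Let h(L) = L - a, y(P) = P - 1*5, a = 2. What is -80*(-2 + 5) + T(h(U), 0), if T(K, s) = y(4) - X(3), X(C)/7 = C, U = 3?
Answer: -262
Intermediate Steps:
X(C) = 7*C
y(P) = -5 + P (y(P) = P - 5 = -5 + P)
h(L) = -2 + L (h(L) = L - 1*2 = L - 2 = -2 + L)
T(K, s) = -22 (T(K, s) = (-5 + 4) - 7*3 = -1 - 1*21 = -1 - 21 = -22)
-80*(-2 + 5) + T(h(U), 0) = -80*(-2 + 5) - 22 = -80*3 - 22 = -20*12 - 22 = -240 - 22 = -262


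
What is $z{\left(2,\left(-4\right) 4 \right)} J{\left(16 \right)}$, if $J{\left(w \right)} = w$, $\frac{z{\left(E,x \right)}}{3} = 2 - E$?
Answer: $0$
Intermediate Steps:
$z{\left(E,x \right)} = 6 - 3 E$ ($z{\left(E,x \right)} = 3 \left(2 - E\right) = 6 - 3 E$)
$z{\left(2,\left(-4\right) 4 \right)} J{\left(16 \right)} = \left(6 - 6\right) 16 = 0 \cdot 16 = 0$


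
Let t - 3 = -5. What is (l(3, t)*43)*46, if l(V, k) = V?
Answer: 5934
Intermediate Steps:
t = -2 (t = 3 - 5 = -2)
(l(3, t)*43)*46 = (3*43)*46 = 129*46 = 5934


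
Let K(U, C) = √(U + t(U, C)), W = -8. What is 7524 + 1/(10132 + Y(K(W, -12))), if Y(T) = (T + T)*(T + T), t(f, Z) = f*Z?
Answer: 78881617/10484 ≈ 7524.0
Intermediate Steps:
t(f, Z) = Z*f
K(U, C) = √(U + C*U)
Y(T) = 4*T² (Y(T) = (2*T)*(2*T) = 4*T²)
7524 + 1/(10132 + Y(K(W, -12))) = 7524 + 1/(10132 + 4*(√(-8*(1 - 12)))²) = 7524 + 1/(10132 + 4*(√(-8*(-11)))²) = 7524 + 1/(10132 + 4*(√88)²) = 7524 + 1/(10132 + 4*(2*√22)²) = 7524 + 1/(10132 + 4*88) = 7524 + 1/(10132 + 352) = 7524 + 1/10484 = 78881617/10484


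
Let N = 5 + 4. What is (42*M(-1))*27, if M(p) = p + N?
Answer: 9072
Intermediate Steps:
N = 9
M(p) = 9 + p (M(p) = p + 9 = 9 + p)
(42*M(-1))*27 = (42*(9 - 1))*27 = (42*8)*27 = 336*27 = 9072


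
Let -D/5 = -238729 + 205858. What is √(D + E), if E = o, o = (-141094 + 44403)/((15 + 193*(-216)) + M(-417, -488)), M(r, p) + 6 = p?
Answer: 2*√73059113201498/42167 ≈ 405.41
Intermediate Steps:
M(r, p) = -6 + p
D = 164355 (D = -5*(-238729 + 205858) = -5*(-32871) = 164355)
o = 96691/42167 (o = (-141094 + 44403)/((15 + 193*(-216)) + (-6 - 488)) = -96691/((15 - 41688) - 494) = -96691/(-41673 - 494) = -96691/(-42167) = -96691*(-1/42167) = 96691/42167 ≈ 2.2930)
E = 96691/42167 ≈ 2.2930
√(D + E) = √(164355 + 96691/42167) = √(6930453976/42167) = 2*√73059113201498/42167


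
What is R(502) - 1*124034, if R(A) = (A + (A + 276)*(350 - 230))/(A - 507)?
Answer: -714032/5 ≈ -1.4281e+5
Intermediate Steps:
R(A) = (33120 + 121*A)/(-507 + A) (R(A) = (A + (276 + A)*120)/(-507 + A) = (A + (33120 + 120*A))/(-507 + A) = (33120 + 121*A)/(-507 + A))
R(502) - 1*124034 = (33120 + 121*502)/(-507 + 502) - 1*124034 = (33120 + 60742)/(-5) - 124034 = -⅕*93862 - 124034 = -93862/5 - 124034 = -714032/5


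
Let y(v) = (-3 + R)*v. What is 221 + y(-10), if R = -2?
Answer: 271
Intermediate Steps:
y(v) = -5*v (y(v) = (-3 - 2)*v = -5*v)
221 + y(-10) = 221 - 5*(-10) = 221 + 50 = 271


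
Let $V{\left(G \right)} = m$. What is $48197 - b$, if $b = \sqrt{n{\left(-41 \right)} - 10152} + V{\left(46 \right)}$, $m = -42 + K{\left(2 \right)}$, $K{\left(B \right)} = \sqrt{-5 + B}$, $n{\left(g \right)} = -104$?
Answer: $48239 - i \sqrt{3} - 4 i \sqrt{641} \approx 48239.0 - 103.0 i$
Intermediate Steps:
$m = -42 + i \sqrt{3}$ ($m = -42 + \sqrt{-5 + 2} = -42 + \sqrt{-3} = -42 + i \sqrt{3} \approx -42.0 + 1.732 i$)
$V{\left(G \right)} = -42 + i \sqrt{3}$
$b = -42 + i \sqrt{3} + 4 i \sqrt{641}$ ($b = \sqrt{-104 - 10152} - \left(42 - i \sqrt{3}\right) = \sqrt{-10256} - \left(42 - i \sqrt{3}\right) = 4 i \sqrt{641} - \left(42 - i \sqrt{3}\right) = -42 + i \sqrt{3} + 4 i \sqrt{641} \approx -42.0 + 103.0 i$)
$48197 - b = 48197 - \left(-42 + i \sqrt{3} + 4 i \sqrt{641}\right) = 48239 - i \sqrt{3} - 4 i \sqrt{641}$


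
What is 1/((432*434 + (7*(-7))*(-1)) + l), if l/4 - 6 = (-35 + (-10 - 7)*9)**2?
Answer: 1/328937 ≈ 3.0401e-6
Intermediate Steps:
l = 141400 (l = 24 + 4*(-35 + (-10 - 7)*9)**2 = 24 + 4*(-35 - 17*9)**2 = 24 + 4*(-35 - 153)**2 = 24 + 4*(-188)**2 = 24 + 4*35344 = 24 + 141376 = 141400)
1/((432*434 + (7*(-7))*(-1)) + l) = 1/((432*434 + (7*(-7))*(-1)) + 141400) = 1/((187488 - 49*(-1)) + 141400) = 1/((187488 + 49) + 141400) = 1/(187537 + 141400) = 1/328937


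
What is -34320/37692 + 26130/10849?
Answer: 51046190/34076709 ≈ 1.4980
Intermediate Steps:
-34320/37692 + 26130/10849 = -34320*1/37692 + 26130*(1/10849) = -2860/3141 + 26130/10849 = 51046190/34076709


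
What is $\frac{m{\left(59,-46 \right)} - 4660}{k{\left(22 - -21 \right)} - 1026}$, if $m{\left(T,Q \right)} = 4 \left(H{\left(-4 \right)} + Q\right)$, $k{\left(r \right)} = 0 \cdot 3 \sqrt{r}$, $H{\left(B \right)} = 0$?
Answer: $\frac{2422}{513} \approx 4.7212$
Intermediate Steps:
$k{\left(r \right)} = 0$ ($k{\left(r \right)} = 0 \sqrt{r} = 0$)
$m{\left(T,Q \right)} = 4 Q$ ($m{\left(T,Q \right)} = 4 \left(0 + Q\right) = 4 Q$)
$\frac{m{\left(59,-46 \right)} - 4660}{k{\left(22 - -21 \right)} - 1026} = \frac{4 \left(-46\right) - 4660}{0 - 1026} = \frac{-184 - 4660}{-1026} = \left(-4844\right) \left(- \frac{1}{1026}\right) = \frac{2422}{513}$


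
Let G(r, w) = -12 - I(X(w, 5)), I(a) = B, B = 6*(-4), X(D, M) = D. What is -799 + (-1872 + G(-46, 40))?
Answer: -2659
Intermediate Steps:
B = -24
I(a) = -24
G(r, w) = 12 (G(r, w) = -12 - 1*(-24) = -12 + 24 = 12)
-799 + (-1872 + G(-46, 40)) = -799 + (-1872 + 12) = -799 - 1860 = -2659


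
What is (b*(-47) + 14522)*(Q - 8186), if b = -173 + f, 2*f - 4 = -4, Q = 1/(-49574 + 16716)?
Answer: -6093104017617/32858 ≈ -1.8544e+8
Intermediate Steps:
Q = -1/32858 (Q = 1/(-32858) = -1/32858 ≈ -3.0434e-5)
f = 0 (f = 2 + (½)*(-4) = 2 - 2 = 0)
b = -173 (b = -173 + 0 = -173)
(b*(-47) + 14522)*(Q - 8186) = (-173*(-47) + 14522)*(-1/32858 - 8186) = (8131 + 14522)*(-268975589/32858) = 22653*(-268975589/32858) = -6093104017617/32858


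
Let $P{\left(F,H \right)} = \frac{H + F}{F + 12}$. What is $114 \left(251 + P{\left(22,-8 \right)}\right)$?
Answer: $\frac{487236}{17} \approx 28661.0$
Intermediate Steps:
$P{\left(F,H \right)} = \frac{F + H}{12 + F}$
$114 \left(251 + P{\left(22,-8 \right)}\right) = 114 \left(251 + \frac{22 - 8}{12 + 22}\right) = 114 \left(251 + \frac{1}{34} \cdot 14\right) = 114 \left(251 + \frac{7}{17}\right) = 114 \cdot \frac{4274}{17} = \frac{487236}{17}$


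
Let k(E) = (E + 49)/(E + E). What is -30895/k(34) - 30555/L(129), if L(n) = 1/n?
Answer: -329253245/83 ≈ -3.9669e+6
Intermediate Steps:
k(E) = (49 + E)/(2*E) (k(E) = (49 + E)/((2*E)) = (49 + E)*(1/(2*E)) = (49 + E)/(2*E))
-30895/k(34) - 30555/L(129) = -30895*68/(49 + 34) - 30555/(1/129) = -30895/((1/2)*(1/34)*83) - 30555/1/129 = -30895/83/68 - 30555*129 = -30895*68/83 - 3941595 = -2100860/83 - 3941595 = -329253245/83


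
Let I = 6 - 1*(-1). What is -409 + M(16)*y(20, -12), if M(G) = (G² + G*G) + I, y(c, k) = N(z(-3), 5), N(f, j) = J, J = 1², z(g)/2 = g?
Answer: 110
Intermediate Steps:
I = 7 (I = 6 + 1 = 7)
z(g) = 2*g
J = 1
N(f, j) = 1
y(c, k) = 1
M(G) = 7 + 2*G² (M(G) = (G² + G*G) + 7 = (G² + G²) + 7 = 2*G² + 7 = 7 + 2*G²)
-409 + M(16)*y(20, -12) = -409 + (7 + 2*16²)*1 = -409 + (7 + 2*256)*1 = -409 + (7 + 512)*1 = -409 + 519*1 = -409 + 519 = 110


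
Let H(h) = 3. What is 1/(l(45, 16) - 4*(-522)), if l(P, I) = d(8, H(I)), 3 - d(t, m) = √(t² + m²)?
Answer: 2091/4372208 + √73/4372208 ≈ 0.00048020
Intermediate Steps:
d(t, m) = 3 - √(m² + t²) (d(t, m) = 3 - √(t² + m²) = 3 - √(m² + t²))
l(P, I) = 3 - √73 (l(P, I) = 3 - √(3² + 8²) = 3 - √(9 + 64) = 3 - √73)
1/(l(45, 16) - 4*(-522)) = 1/((3 - √73) - 4*(-522)) = 1/((3 - √73) + 2088) = 1/(2091 - √73)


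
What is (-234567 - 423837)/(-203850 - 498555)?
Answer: 73156/78045 ≈ 0.93736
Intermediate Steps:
(-234567 - 423837)/(-203850 - 498555) = -658404/(-702405) = -658404*(-1/702405) = 73156/78045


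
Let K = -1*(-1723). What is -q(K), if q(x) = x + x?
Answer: -3446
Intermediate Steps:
K = 1723
q(x) = 2*x
-q(K) = -2*1723 = -1*3446 = -3446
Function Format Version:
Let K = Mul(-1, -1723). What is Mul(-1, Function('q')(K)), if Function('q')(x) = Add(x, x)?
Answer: -3446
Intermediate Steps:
K = 1723
Function('q')(x) = Mul(2, x)
Mul(-1, Function('q')(K)) = Mul(-1, Mul(2, 1723)) = Mul(-1, 3446) = -3446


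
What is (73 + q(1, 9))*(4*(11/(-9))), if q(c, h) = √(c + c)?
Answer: -3212/9 - 44*√2/9 ≈ -363.80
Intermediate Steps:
q(c, h) = √2*√c (q(c, h) = √(2*c) = √2*√c)
(73 + q(1, 9))*(4*(11/(-9))) = (73 + √2*√1)*(4*(11/(-9))) = (73 + √2*1)*(4*(11*(-⅑))) = (73 + √2)*(4*(-11/9)) = (73 + √2)*(-44/9) = -3212/9 - 44*√2/9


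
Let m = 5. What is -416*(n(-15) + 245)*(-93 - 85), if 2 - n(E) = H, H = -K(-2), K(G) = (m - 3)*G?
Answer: 17993664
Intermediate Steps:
K(G) = 2*G (K(G) = (5 - 3)*G = 2*G)
H = 4 (H = -2*(-2) = -1*(-4) = 4)
n(E) = -2 (n(E) = 2 - 1*4 = 2 - 4 = -2)
-416*(n(-15) + 245)*(-93 - 85) = -416*(-2 + 245)*(-93 - 85) = -101088*(-178) = -416*(-43254) = 17993664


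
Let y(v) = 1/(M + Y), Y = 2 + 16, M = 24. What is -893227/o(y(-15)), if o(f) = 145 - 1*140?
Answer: -893227/5 ≈ -1.7865e+5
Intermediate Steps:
Y = 18
y(v) = 1/42 (y(v) = 1/(24 + 18) = 1/42)
o(f) = 5 (o(f) = 145 - 140 = 5)
-893227/o(y(-15)) = -893227/5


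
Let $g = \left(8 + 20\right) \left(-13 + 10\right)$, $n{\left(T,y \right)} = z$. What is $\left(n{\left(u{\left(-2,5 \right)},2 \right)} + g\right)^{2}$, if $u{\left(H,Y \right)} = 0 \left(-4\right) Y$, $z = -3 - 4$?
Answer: $8281$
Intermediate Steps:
$z = -7$
$u{\left(H,Y \right)} = 0$ ($u{\left(H,Y \right)} = 0 Y = 0$)
$n{\left(T,y \right)} = -7$
$g = -84$ ($g = 28 \left(-3\right) = -84$)
$\left(n{\left(u{\left(-2,5 \right)},2 \right)} + g\right)^{2} = \left(-7 - 84\right)^{2} = \left(-91\right)^{2} = 8281$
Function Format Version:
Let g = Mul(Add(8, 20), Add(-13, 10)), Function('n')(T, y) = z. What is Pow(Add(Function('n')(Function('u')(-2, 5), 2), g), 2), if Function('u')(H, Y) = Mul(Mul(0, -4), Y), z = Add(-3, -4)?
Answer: 8281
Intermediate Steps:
z = -7
Function('u')(H, Y) = 0 (Function('u')(H, Y) = Mul(0, Y) = 0)
Function('n')(T, y) = -7
g = -84 (g = Mul(28, -3) = -84)
Pow(Add(Function('n')(Function('u')(-2, 5), 2), g), 2) = Pow(Add(-7, -84), 2) = Pow(-91, 2) = 8281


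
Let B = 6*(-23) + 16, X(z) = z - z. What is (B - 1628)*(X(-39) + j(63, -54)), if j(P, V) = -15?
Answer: 26250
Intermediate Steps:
X(z) = 0
B = -122 (B = -138 + 16 = -122)
(B - 1628)*(X(-39) + j(63, -54)) = (-122 - 1628)*(0 - 15) = -1750*(-15) = 26250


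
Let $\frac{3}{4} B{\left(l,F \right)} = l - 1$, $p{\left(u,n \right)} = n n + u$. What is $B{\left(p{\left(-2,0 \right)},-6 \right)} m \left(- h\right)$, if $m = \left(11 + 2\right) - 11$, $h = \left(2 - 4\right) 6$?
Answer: $-96$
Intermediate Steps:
$p{\left(u,n \right)} = u + n^{2}$ ($p{\left(u,n \right)} = n^{2} + u = u + n^{2}$)
$B{\left(l,F \right)} = - \frac{4}{3} + \frac{4 l}{3}$ ($B{\left(l,F \right)} = \frac{4 \left(l - 1\right)}{3} = \frac{4 \left(-1 + l\right)}{3} = - \frac{4}{3} + \frac{4 l}{3}$)
$h = -12$ ($h = \left(-2\right) 6 = -12$)
$m = 2$ ($m = 13 - 11 = 2$)
$B{\left(p{\left(-2,0 \right)},-6 \right)} m \left(- h\right) = \left(- \frac{4}{3} + \frac{4 \left(-2 + 0^{2}\right)}{3}\right) 2 \left(\left(-1\right) \left(-12\right)\right) = \left(- \frac{4}{3} + \frac{4 \left(-2 + 0\right)}{3}\right) 2 \cdot 12 = \left(- \frac{4}{3} + \frac{4}{3} \left(-2\right)\right) 2 \cdot 12 = \left(- \frac{4}{3} - \frac{8}{3}\right) 2 \cdot 12 = \left(-4\right) 2 \cdot 12 = \left(-8\right) 12 = -96$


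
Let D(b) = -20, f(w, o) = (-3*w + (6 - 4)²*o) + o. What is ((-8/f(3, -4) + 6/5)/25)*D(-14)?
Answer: -856/725 ≈ -1.1807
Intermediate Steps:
f(w, o) = -3*w + 5*o (f(w, o) = (-3*w + 2²*o) + o = (-3*w + 4*o) + o = -3*w + 5*o)
((-8/f(3, -4) + 6/5)/25)*D(-14) = ((-8/(-3*3 + 5*(-4)) + 6/5)/25)*(-20) = ((-8/(-9 - 20) + 6*(⅕))*(1/25))*(-20) = ((-8/(-29) + 6/5)*(1/25))*(-20) = ((-8*(-1/29) + 6/5)*(1/25))*(-20) = ((8/29 + 6/5)*(1/25))*(-20) = ((214/145)*(1/25))*(-20) = (214/3625)*(-20) = -856/725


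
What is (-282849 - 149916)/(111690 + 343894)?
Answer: -432765/455584 ≈ -0.94991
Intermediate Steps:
(-282849 - 149916)/(111690 + 343894) = -432765/455584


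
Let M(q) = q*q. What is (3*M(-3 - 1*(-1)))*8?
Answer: 96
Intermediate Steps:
M(q) = q**2
(3*M(-3 - 1*(-1)))*8 = (3*(-3 - 1*(-1))**2)*8 = (3*(-3 + 1)**2)*8 = (3*(-2)**2)*8 = (3*4)*8 = 12*8 = 96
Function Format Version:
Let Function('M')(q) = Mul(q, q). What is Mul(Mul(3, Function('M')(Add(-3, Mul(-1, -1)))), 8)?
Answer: 96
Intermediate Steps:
Function('M')(q) = Pow(q, 2)
Mul(Mul(3, Function('M')(Add(-3, Mul(-1, -1)))), 8) = Mul(Mul(3, Pow(Add(-3, Mul(-1, -1)), 2)), 8) = Mul(Mul(3, Pow(Add(-3, 1), 2)), 8) = Mul(Mul(3, Pow(-2, 2)), 8) = Mul(Mul(3, 4), 8) = Mul(12, 8) = 96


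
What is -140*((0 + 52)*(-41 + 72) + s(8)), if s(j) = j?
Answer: -226800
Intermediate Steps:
-140*((0 + 52)*(-41 + 72) + s(8)) = -140*((0 + 52)*(-41 + 72) + 8) = -140*(52*31 + 8) = -140*(1612 + 8) = -140*1620 = -226800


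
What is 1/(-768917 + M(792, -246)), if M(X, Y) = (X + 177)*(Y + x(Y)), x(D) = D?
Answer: -1/1245665 ≈ -8.0278e-7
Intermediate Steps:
M(X, Y) = 2*Y*(177 + X) (M(X, Y) = (X + 177)*(Y + Y) = (177 + X)*(2*Y) = 2*Y*(177 + X))
1/(-768917 + M(792, -246)) = 1/(-768917 + 2*(-246)*(177 + 792)) = 1/(-768917 + 2*(-246)*969) = 1/(-768917 - 476748) = 1/(-1245665) = -1/1245665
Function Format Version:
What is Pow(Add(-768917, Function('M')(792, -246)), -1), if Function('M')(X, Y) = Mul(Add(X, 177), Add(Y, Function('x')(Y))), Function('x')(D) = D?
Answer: Rational(-1, 1245665) ≈ -8.0278e-7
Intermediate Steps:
Function('M')(X, Y) = Mul(2, Y, Add(177, X)) (Function('M')(X, Y) = Mul(Add(X, 177), Add(Y, Y)) = Mul(Add(177, X), Mul(2, Y)) = Mul(2, Y, Add(177, X)))
Pow(Add(-768917, Function('M')(792, -246)), -1) = Pow(Add(-768917, Mul(2, -246, Add(177, 792))), -1) = Pow(Add(-768917, Mul(2, -246, 969)), -1) = Pow(Add(-768917, -476748), -1) = Pow(-1245665, -1) = Rational(-1, 1245665)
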